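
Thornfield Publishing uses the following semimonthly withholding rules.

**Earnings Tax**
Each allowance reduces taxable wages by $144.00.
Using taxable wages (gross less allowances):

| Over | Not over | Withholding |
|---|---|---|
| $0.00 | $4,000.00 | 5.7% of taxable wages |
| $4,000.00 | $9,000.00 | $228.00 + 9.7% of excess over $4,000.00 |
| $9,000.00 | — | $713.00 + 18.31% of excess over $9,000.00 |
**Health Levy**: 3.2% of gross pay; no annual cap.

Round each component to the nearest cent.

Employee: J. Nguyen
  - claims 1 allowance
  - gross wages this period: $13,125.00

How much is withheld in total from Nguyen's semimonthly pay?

$1,861.92

Earnings Tax: taxable = $13,125.00 − 1×$144.00 = $12,981.00
  $713.00 + 18.31% × ($12,981.00 − $9,000.00) = $713.00 + 18.31% × $3,981.00 = $1,441.92
Health Levy: 3.2% × $13,125.00 = $420.00
Total: $1,441.92 + $420.00 = $1,861.92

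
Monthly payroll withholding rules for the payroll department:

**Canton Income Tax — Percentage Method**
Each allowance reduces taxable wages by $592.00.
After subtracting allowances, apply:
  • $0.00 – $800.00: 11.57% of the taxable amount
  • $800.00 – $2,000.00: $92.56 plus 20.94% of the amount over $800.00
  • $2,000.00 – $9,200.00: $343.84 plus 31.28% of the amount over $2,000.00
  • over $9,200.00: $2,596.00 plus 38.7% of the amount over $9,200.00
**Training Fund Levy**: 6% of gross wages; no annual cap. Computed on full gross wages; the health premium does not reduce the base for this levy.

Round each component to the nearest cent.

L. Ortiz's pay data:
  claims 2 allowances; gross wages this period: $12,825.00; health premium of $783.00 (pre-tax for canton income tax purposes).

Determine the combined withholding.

$4,007.15

Canton Income Tax: taxable = $12,825.00 − $783.00 − 2×$592.00 = $10,858.00
  $2,596.00 + 38.7% × ($10,858.00 − $9,200.00) = $2,596.00 + 38.7% × $1,658.00 = $3,237.65
Training Fund Levy: 6% × $12,825.00 = $769.50
Total: $3,237.65 + $769.50 = $4,007.15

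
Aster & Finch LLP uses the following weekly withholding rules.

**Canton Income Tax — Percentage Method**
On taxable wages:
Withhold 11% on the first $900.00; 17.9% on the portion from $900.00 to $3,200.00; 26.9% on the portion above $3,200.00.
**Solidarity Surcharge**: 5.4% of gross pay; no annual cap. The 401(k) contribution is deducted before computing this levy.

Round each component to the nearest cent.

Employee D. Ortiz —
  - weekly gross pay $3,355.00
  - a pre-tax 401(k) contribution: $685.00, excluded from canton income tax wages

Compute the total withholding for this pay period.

$560.01

Canton Income Tax: taxable = $3,355.00 − $685.00 = $2,670.00
  $99.00 + 17.9% × ($2,670.00 − $900.00) = $99.00 + 17.9% × $1,770.00 = $415.83
Solidarity Surcharge: 5.4% × $2,670.00 = $144.18
Total: $415.83 + $144.18 = $560.01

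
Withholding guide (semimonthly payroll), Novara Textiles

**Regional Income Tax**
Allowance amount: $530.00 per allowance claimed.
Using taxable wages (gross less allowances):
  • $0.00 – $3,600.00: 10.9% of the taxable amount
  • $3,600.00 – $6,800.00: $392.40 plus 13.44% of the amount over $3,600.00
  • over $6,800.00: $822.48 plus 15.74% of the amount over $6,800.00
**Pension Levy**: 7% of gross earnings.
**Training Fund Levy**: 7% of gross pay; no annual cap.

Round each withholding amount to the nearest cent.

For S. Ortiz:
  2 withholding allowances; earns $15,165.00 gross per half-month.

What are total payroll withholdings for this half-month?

$4,095.39

Regional Income Tax: taxable = $15,165.00 − 2×$530.00 = $14,105.00
  $822.48 + 15.74% × ($14,105.00 − $6,800.00) = $822.48 + 15.74% × $7,305.00 = $1,972.29
Pension Levy: 7% × $15,165.00 = $1,061.55
Training Fund Levy: 7% × $15,165.00 = $1,061.55
Total: $1,972.29 + $1,061.55 + $1,061.55 = $4,095.39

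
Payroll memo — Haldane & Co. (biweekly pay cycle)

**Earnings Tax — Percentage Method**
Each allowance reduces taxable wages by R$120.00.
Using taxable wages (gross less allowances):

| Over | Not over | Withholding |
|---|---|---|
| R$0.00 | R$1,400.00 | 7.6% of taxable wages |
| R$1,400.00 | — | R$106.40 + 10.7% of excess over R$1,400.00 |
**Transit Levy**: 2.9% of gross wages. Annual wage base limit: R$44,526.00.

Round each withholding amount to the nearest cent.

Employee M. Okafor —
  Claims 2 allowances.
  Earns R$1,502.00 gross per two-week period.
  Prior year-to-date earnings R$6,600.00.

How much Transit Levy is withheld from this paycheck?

R$43.56

Transit Levy: 2.9% × R$1,502.00 = R$43.56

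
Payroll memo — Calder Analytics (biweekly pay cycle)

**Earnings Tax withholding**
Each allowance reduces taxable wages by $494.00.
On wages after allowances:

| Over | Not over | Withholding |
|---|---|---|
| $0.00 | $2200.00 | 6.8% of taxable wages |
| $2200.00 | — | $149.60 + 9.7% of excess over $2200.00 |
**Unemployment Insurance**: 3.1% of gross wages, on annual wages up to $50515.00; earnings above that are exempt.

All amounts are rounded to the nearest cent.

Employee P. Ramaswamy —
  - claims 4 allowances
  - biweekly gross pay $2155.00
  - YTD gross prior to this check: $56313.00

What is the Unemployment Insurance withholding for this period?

$0.00

Unemployment Insurance: YTD $56313.00 ≥ cap $50515.00 → $0.00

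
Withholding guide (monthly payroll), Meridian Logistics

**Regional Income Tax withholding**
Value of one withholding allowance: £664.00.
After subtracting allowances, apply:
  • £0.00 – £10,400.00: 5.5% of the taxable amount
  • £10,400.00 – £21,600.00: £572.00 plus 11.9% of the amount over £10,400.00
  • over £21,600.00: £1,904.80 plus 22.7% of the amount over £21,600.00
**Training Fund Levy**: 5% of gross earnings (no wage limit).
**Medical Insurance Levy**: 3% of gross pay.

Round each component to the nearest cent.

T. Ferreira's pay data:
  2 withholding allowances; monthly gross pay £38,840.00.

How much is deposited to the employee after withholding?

Regional Income Tax: taxable = £38,840.00 − 2×£664.00 = £37,512.00
  £1,904.80 + 22.7% × (£37,512.00 − £21,600.00) = £1,904.80 + 22.7% × £15,912.00 = £5,516.82
Training Fund Levy: 5% × £38,840.00 = £1,942.00
Medical Insurance Levy: 3% × £38,840.00 = £1,165.20
Total withheld: £5,516.82 + £1,942.00 + £1,165.20 = £8,624.02
Net pay: £38,840.00 − £8,624.02 = £30,215.98

£30,215.98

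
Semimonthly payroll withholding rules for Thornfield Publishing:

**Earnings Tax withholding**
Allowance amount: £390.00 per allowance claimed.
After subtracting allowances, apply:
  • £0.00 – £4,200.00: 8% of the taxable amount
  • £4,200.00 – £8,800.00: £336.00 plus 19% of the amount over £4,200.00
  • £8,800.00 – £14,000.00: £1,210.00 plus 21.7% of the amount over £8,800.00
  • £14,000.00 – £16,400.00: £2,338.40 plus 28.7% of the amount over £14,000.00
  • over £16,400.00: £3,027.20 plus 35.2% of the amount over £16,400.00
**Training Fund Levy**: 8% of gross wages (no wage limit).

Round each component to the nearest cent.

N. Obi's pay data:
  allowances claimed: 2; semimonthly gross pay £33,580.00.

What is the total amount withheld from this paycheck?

£11,486.40

Earnings Tax: taxable = £33,580.00 − 2×£390.00 = £32,800.00
  £3,027.20 + 35.2% × (£32,800.00 − £16,400.00) = £3,027.20 + 35.2% × £16,400.00 = £8,800.00
Training Fund Levy: 8% × £33,580.00 = £2,686.40
Total: £8,800.00 + £2,686.40 = £11,486.40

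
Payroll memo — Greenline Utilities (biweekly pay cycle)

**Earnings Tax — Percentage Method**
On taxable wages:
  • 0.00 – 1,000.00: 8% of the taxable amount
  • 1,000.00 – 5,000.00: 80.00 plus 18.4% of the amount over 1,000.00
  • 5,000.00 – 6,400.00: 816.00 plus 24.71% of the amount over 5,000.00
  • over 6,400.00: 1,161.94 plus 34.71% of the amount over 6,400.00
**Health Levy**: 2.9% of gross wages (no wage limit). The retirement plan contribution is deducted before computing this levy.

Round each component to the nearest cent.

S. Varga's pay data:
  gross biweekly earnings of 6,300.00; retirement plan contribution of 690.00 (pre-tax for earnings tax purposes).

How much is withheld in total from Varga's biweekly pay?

1,129.42

Earnings Tax: taxable = 6,300.00 − 690.00 = 5,610.00
  816.00 + 24.71% × (5,610.00 − 5,000.00) = 816.00 + 24.71% × 610.00 = 966.73
Health Levy: 2.9% × 5,610.00 = 162.69
Total: 966.73 + 162.69 = 1,129.42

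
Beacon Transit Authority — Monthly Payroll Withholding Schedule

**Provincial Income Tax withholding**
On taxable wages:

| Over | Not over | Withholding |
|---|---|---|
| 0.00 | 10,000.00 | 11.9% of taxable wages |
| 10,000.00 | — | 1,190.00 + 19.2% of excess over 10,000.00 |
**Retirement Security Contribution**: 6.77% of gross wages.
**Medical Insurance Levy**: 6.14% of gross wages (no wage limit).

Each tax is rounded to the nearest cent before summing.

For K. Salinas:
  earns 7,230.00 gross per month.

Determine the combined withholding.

Provincial Income Tax: taxable = 7,230.00
  11.9% × 7,230.00 = 860.37
Retirement Security Contribution: 6.77% × 7,230.00 = 489.47
Medical Insurance Levy: 6.14% × 7,230.00 = 443.92
Total: 860.37 + 489.47 + 443.92 = 1,793.76

1,793.76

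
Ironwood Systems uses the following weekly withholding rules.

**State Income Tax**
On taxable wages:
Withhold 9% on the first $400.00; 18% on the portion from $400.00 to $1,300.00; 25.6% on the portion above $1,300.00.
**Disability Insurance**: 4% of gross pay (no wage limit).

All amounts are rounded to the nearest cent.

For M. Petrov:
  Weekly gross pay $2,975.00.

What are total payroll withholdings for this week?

$745.80

State Income Tax: taxable = $2,975.00
  $198.00 + 25.6% × ($2,975.00 − $1,300.00) = $198.00 + 25.6% × $1,675.00 = $626.80
Disability Insurance: 4% × $2,975.00 = $119.00
Total: $626.80 + $119.00 = $745.80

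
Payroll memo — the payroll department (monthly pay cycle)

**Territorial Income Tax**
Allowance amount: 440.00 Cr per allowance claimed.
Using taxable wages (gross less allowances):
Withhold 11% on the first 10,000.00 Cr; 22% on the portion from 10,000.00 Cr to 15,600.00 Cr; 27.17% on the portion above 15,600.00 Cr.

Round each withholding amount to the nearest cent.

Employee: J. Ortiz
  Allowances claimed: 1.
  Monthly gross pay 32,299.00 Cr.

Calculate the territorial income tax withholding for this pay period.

Territorial Income Tax: taxable = 32,299.00 Cr − 1×440.00 Cr = 31,859.00 Cr
  2,332.00 Cr + 27.17% × (31,859.00 Cr − 15,600.00 Cr) = 2,332.00 Cr + 27.17% × 16,259.00 Cr = 6,749.57 Cr

6,749.57 Cr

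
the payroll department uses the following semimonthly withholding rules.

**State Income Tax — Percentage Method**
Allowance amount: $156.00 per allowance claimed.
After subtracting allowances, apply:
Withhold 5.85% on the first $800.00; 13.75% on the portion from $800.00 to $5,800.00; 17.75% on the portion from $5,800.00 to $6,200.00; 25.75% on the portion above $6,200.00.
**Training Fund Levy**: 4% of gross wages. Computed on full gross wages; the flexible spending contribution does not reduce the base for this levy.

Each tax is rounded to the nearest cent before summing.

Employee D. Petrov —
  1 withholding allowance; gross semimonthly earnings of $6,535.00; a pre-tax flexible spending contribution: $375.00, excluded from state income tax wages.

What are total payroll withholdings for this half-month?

$1,031.91

State Income Tax: taxable = $6,535.00 − $375.00 − 1×$156.00 = $6,004.00
  $734.30 + 17.75% × ($6,004.00 − $5,800.00) = $734.30 + 17.75% × $204.00 = $770.51
Training Fund Levy: 4% × $6,535.00 = $261.40
Total: $770.51 + $261.40 = $1,031.91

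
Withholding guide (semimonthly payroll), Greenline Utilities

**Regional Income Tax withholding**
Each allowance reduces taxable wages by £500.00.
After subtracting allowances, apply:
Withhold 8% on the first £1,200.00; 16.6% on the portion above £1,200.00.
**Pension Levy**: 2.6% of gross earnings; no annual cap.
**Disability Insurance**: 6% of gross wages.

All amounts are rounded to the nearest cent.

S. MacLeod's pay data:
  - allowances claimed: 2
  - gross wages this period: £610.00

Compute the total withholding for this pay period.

£52.46

Regional Income Tax: taxable = £610.00 − 2×£500.00 = £-390.00
  Taxable ≤ 0 → £0.00
Pension Levy: 2.6% × £610.00 = £15.86
Disability Insurance: 6% × £610.00 = £36.60
Total: £0.00 + £15.86 + £36.60 = £52.46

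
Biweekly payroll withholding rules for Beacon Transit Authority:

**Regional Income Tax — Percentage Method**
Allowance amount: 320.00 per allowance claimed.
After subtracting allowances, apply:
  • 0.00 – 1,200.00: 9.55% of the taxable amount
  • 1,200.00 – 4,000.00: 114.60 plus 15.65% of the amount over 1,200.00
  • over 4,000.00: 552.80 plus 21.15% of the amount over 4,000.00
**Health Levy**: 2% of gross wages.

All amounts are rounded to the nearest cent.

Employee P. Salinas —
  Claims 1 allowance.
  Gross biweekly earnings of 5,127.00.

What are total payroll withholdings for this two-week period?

826.02

Regional Income Tax: taxable = 5,127.00 − 1×320.00 = 4,807.00
  552.80 + 21.15% × (4,807.00 − 4,000.00) = 552.80 + 21.15% × 807.00 = 723.48
Health Levy: 2% × 5,127.00 = 102.54
Total: 723.48 + 102.54 = 826.02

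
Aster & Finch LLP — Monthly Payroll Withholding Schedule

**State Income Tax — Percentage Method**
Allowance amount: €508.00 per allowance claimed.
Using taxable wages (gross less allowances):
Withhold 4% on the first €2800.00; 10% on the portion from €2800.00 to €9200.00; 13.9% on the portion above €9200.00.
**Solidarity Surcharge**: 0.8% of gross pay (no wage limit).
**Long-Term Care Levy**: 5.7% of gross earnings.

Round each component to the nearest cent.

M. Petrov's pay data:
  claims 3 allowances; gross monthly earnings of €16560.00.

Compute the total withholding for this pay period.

€2639.60

State Income Tax: taxable = €16560.00 − 3×€508.00 = €15036.00
  €752.00 + 13.9% × (€15036.00 − €9200.00) = €752.00 + 13.9% × €5836.00 = €1563.20
Solidarity Surcharge: 0.8% × €16560.00 = €132.48
Long-Term Care Levy: 5.7% × €16560.00 = €943.92
Total: €1563.20 + €132.48 + €943.92 = €2639.60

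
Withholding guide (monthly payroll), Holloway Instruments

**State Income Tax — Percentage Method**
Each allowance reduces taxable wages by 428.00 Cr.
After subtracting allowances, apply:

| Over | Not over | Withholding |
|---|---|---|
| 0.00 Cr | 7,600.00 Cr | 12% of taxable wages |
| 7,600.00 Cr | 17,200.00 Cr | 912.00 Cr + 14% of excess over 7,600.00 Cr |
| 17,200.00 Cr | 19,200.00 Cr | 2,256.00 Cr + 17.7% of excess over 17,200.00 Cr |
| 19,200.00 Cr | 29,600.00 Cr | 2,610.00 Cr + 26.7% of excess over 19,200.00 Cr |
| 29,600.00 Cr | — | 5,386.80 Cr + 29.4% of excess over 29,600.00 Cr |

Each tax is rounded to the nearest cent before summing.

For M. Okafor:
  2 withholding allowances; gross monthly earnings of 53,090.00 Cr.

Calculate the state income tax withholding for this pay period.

12,041.20 Cr

State Income Tax: taxable = 53,090.00 Cr − 2×428.00 Cr = 52,234.00 Cr
  5,386.80 Cr + 29.4% × (52,234.00 Cr − 29,600.00 Cr) = 5,386.80 Cr + 29.4% × 22,634.00 Cr = 12,041.20 Cr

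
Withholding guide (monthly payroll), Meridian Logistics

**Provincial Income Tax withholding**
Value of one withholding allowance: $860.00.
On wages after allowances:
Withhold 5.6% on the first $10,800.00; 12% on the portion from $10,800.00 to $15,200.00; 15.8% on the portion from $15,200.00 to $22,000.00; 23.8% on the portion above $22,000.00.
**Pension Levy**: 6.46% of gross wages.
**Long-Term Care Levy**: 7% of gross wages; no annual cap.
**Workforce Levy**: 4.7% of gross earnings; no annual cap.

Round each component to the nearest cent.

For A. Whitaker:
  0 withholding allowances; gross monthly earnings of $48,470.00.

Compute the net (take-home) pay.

Provincial Income Tax: taxable = $48,470.00
  $2,207.20 + 23.8% × ($48,470.00 − $22,000.00) = $2,207.20 + 23.8% × $26,470.00 = $8,507.06
Pension Levy: 6.46% × $48,470.00 = $3,131.16
Long-Term Care Levy: 7% × $48,470.00 = $3,392.90
Workforce Levy: 4.7% × $48,470.00 = $2,278.09
Total withheld: $8,507.06 + $3,131.16 + $3,392.90 + $2,278.09 = $17,309.21
Net pay: $48,470.00 − $17,309.21 = $31,160.79

$31,160.79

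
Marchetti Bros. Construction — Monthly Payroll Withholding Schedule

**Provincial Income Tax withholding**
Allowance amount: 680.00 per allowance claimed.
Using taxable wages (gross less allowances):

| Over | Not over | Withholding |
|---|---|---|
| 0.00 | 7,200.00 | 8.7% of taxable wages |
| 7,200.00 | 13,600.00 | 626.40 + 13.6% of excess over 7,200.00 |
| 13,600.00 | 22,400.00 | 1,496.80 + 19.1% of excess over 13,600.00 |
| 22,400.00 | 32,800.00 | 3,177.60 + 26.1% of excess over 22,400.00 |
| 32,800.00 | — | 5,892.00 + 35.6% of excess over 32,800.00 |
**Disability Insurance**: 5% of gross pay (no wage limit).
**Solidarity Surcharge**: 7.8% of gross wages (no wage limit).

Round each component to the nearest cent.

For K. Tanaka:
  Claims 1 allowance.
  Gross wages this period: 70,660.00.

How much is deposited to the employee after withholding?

Provincial Income Tax: taxable = 70,660.00 − 1×680.00 = 69,980.00
  5,892.00 + 35.6% × (69,980.00 − 32,800.00) = 5,892.00 + 35.6% × 37,180.00 = 19,128.08
Disability Insurance: 5% × 70,660.00 = 3,533.00
Solidarity Surcharge: 7.8% × 70,660.00 = 5,511.48
Total withheld: 19,128.08 + 3,533.00 + 5,511.48 = 28,172.56
Net pay: 70,660.00 − 28,172.56 = 42,487.44

42,487.44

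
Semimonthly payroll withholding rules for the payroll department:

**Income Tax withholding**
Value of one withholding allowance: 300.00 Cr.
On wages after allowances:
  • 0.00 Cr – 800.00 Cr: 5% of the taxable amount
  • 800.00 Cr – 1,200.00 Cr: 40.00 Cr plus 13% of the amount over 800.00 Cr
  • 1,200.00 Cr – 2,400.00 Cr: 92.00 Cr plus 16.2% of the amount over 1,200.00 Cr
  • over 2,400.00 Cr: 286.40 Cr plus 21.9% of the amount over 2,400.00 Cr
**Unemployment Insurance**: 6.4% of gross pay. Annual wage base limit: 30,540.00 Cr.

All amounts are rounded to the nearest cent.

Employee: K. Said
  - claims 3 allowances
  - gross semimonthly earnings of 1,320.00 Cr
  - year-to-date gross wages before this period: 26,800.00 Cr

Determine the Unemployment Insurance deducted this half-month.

84.48 Cr

Unemployment Insurance: 6.4% × 1,320.00 Cr = 84.48 Cr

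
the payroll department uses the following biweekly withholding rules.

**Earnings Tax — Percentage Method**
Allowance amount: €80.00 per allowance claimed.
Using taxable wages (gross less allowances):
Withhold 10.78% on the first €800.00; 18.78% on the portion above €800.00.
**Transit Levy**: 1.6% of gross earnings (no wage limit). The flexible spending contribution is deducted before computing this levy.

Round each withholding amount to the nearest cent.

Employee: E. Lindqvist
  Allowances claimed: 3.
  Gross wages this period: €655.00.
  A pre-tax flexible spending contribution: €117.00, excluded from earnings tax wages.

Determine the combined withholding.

€40.73

Earnings Tax: taxable = €655.00 − €117.00 − 3×€80.00 = €298.00
  10.78% × €298.00 = €32.12
Transit Levy: 1.6% × €538.00 = €8.61
Total: €32.12 + €8.61 = €40.73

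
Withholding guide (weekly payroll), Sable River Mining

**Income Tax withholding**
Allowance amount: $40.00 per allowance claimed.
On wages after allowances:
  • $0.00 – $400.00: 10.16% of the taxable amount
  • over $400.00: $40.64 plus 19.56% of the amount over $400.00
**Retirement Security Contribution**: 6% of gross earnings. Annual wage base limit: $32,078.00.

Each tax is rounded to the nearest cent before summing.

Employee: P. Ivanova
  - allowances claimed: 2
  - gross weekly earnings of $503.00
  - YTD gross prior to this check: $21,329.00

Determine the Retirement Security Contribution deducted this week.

$30.18

Retirement Security Contribution: 6% × $503.00 = $30.18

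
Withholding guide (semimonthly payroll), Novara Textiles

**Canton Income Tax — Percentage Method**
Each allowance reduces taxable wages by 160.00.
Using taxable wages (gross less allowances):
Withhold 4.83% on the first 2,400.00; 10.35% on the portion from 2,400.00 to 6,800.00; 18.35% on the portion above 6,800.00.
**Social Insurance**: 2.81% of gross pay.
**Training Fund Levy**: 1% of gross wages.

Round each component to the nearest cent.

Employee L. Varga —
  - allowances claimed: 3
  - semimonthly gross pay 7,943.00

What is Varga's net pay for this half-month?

Canton Income Tax: taxable = 7,943.00 − 3×160.00 = 7,463.00
  571.32 + 18.35% × (7,463.00 − 6,800.00) = 571.32 + 18.35% × 663.00 = 692.98
Social Insurance: 2.81% × 7,943.00 = 223.20
Training Fund Levy: 1% × 7,943.00 = 79.43
Total withheld: 692.98 + 223.20 + 79.43 = 995.61
Net pay: 7,943.00 − 995.61 = 6,947.39

6,947.39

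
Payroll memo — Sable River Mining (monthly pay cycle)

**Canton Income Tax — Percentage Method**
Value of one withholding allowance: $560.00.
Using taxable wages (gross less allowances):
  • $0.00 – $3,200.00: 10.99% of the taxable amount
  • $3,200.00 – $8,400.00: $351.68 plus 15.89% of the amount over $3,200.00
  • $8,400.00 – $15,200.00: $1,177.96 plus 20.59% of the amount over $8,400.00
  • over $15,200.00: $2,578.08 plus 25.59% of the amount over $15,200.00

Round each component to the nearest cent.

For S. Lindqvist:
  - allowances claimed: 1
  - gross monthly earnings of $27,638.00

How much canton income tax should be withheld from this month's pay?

Canton Income Tax: taxable = $27,638.00 − 1×$560.00 = $27,078.00
  $2,578.08 + 25.59% × ($27,078.00 − $15,200.00) = $2,578.08 + 25.59% × $11,878.00 = $5,617.66

$5,617.66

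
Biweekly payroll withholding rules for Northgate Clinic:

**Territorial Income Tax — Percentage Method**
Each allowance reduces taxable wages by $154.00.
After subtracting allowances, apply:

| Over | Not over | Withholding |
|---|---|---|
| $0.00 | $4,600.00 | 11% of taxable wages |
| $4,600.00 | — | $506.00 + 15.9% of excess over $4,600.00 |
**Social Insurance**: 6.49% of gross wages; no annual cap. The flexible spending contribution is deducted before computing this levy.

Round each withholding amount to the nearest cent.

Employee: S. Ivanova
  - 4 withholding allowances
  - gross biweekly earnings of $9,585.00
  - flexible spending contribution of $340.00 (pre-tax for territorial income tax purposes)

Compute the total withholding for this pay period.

Territorial Income Tax: taxable = $9,585.00 − $340.00 − 4×$154.00 = $8,629.00
  $506.00 + 15.9% × ($8,629.00 − $4,600.00) = $506.00 + 15.9% × $4,029.00 = $1,146.61
Social Insurance: 6.49% × $9,245.00 = $600.00
Total: $1,146.61 + $600.00 = $1,746.61

$1,746.61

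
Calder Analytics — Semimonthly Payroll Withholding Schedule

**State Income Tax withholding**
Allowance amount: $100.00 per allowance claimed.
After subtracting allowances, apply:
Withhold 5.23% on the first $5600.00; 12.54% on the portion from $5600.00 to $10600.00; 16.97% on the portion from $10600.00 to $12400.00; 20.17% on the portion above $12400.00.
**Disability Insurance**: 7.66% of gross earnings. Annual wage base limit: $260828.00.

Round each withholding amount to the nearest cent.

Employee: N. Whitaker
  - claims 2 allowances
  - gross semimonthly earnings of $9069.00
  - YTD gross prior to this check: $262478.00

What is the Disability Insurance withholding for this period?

Disability Insurance: YTD $262478.00 ≥ cap $260828.00 → $0.00

$0.00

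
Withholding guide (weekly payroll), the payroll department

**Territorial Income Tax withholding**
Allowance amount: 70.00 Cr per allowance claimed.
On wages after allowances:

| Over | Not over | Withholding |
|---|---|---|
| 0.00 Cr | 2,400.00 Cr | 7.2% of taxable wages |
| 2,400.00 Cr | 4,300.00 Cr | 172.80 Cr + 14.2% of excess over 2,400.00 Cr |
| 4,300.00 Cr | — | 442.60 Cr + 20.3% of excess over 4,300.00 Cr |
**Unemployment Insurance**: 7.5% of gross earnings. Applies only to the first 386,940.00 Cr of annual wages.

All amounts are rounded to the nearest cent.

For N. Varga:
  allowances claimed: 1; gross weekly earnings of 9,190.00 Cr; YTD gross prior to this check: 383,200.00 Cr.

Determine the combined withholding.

Territorial Income Tax: taxable = 9,190.00 Cr − 1×70.00 Cr = 9,120.00 Cr
  442.60 Cr + 20.3% × (9,120.00 Cr − 4,300.00 Cr) = 442.60 Cr + 20.3% × 4,820.00 Cr = 1,421.06 Cr
Unemployment Insurance: cap 386,940.00 Cr − YTD 383,200.00 Cr = 3,740.00 Cr subject; 7.5% × 3,740.00 Cr = 280.50 Cr
Total: 1,421.06 Cr + 280.50 Cr = 1,701.56 Cr

1,701.56 Cr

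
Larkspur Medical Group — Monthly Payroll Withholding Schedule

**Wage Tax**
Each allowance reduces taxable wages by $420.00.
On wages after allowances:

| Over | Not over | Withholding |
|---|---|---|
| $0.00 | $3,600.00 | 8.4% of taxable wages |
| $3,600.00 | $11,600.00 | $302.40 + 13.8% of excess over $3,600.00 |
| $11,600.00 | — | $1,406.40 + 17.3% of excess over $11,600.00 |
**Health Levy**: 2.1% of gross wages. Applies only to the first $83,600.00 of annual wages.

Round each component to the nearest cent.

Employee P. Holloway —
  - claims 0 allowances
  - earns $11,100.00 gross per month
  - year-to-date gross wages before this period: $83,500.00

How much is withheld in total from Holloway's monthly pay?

$1,339.50

Wage Tax: taxable = $11,100.00
  $302.40 + 13.8% × ($11,100.00 − $3,600.00) = $302.40 + 13.8% × $7,500.00 = $1,337.40
Health Levy: cap $83,600.00 − YTD $83,500.00 = $100.00 subject; 2.1% × $100.00 = $2.10
Total: $1,337.40 + $2.10 = $1,339.50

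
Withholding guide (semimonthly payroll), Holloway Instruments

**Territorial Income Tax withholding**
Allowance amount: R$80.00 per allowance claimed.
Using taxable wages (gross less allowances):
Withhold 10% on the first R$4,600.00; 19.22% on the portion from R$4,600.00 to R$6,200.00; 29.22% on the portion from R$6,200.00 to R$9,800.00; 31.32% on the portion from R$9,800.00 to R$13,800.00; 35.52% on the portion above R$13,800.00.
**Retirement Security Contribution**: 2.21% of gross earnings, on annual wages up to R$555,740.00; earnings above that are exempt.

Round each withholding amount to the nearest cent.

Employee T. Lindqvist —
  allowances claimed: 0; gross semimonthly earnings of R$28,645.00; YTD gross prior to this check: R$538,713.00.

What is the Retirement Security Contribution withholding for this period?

Retirement Security Contribution: cap R$555,740.00 − YTD R$538,713.00 = R$17,027.00 subject; 2.21% × R$17,027.00 = R$376.30

R$376.30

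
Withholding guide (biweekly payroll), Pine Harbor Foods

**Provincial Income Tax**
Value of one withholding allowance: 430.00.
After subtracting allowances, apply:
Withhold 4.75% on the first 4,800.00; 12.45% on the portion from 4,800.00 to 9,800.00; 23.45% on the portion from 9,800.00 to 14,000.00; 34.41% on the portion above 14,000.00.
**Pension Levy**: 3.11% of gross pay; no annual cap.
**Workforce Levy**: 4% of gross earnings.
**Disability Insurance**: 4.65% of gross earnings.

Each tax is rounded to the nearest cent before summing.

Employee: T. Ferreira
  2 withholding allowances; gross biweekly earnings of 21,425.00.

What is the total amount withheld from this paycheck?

Provincial Income Tax: taxable = 21,425.00 − 2×430.00 = 20,565.00
  1,835.40 + 34.41% × (20,565.00 − 14,000.00) = 1,835.40 + 34.41% × 6,565.00 = 4,094.42
Pension Levy: 3.11% × 21,425.00 = 666.32
Workforce Levy: 4% × 21,425.00 = 857.00
Disability Insurance: 4.65% × 21,425.00 = 996.26
Total: 4,094.42 + 666.32 + 857.00 + 996.26 = 6,614.00

6,614.00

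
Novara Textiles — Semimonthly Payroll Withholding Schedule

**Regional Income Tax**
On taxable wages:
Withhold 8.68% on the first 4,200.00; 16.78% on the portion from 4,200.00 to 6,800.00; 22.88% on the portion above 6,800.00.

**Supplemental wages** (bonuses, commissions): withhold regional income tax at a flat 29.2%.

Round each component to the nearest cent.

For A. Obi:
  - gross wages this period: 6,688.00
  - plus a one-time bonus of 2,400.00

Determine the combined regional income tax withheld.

1,482.85

Regional Income Tax: taxable = 6,688.00
  364.56 + 16.78% × (6,688.00 − 4,200.00) = 364.56 + 16.78% × 2,488.00 = 782.05
Supplemental (29.2% flat on bonus): 29.2% × 2,400.00 = 700.80
Total regional income tax: 782.05 + 700.80 = 1,482.85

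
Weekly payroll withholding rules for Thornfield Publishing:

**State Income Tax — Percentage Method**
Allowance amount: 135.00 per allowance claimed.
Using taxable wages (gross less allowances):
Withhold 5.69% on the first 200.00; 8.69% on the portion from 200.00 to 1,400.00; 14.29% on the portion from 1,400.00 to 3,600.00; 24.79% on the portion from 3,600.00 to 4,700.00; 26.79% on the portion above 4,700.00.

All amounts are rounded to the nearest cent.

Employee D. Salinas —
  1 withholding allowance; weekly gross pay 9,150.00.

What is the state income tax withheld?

1,858.72

State Income Tax: taxable = 9,150.00 − 1×135.00 = 9,015.00
  702.73 + 26.79% × (9,015.00 − 4,700.00) = 702.73 + 26.79% × 4,315.00 = 1,858.72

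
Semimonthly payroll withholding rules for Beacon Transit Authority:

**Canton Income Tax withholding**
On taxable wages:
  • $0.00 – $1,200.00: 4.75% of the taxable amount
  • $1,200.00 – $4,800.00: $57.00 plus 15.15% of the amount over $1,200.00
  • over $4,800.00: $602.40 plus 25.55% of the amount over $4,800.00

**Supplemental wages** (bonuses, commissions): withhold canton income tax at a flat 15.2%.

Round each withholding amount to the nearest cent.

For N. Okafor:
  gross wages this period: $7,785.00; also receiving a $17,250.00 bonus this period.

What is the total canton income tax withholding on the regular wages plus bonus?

$3,987.07

Canton Income Tax: taxable = $7,785.00
  $602.40 + 25.55% × ($7,785.00 − $4,800.00) = $602.40 + 25.55% × $2,985.00 = $1,365.07
Supplemental (15.2% flat on bonus): 15.2% × $17,250.00 = $2,622.00
Total canton income tax: $1,365.07 + $2,622.00 = $3,987.07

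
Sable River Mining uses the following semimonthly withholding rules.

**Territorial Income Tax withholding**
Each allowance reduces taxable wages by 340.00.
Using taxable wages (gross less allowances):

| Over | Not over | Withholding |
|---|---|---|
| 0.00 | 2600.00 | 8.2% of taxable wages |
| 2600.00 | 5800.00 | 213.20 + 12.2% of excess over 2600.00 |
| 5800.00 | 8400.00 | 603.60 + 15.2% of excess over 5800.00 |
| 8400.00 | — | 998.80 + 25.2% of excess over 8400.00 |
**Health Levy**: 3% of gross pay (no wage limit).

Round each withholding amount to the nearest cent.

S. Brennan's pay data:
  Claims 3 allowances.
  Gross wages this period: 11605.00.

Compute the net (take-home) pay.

9707.43

Territorial Income Tax: taxable = 11605.00 − 3×340.00 = 10585.00
  998.80 + 25.2% × (10585.00 − 8400.00) = 998.80 + 25.2% × 2185.00 = 1549.42
Health Levy: 3% × 11605.00 = 348.15
Total withheld: 1549.42 + 348.15 = 1897.57
Net pay: 11605.00 − 1897.57 = 9707.43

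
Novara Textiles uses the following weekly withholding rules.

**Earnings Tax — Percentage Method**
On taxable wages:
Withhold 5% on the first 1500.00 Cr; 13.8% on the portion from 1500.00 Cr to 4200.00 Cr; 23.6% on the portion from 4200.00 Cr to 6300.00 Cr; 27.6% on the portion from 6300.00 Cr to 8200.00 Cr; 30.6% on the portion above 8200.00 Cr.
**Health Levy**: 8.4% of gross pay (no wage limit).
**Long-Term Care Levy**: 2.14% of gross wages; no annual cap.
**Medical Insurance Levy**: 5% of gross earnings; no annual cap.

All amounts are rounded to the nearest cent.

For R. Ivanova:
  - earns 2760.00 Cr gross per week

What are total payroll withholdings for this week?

Earnings Tax: taxable = 2760.00 Cr
  75.00 Cr + 13.8% × (2760.00 Cr − 1500.00 Cr) = 75.00 Cr + 13.8% × 1260.00 Cr = 248.88 Cr
Health Levy: 8.4% × 2760.00 Cr = 231.84 Cr
Long-Term Care Levy: 2.14% × 2760.00 Cr = 59.06 Cr
Medical Insurance Levy: 5% × 2760.00 Cr = 138.00 Cr
Total: 248.88 Cr + 231.84 Cr + 59.06 Cr + 138.00 Cr = 677.78 Cr

677.78 Cr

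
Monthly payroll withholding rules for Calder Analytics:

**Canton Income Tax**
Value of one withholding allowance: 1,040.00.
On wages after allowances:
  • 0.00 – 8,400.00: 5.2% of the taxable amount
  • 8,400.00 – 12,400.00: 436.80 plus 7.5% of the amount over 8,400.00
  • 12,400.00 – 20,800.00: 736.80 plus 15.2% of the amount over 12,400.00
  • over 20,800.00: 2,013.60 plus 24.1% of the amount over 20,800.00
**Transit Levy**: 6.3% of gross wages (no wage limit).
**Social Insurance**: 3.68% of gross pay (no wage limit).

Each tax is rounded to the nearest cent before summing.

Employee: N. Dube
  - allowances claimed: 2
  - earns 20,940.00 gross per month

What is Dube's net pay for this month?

17,131.47

Canton Income Tax: taxable = 20,940.00 − 2×1,040.00 = 18,860.00
  736.80 + 15.2% × (18,860.00 − 12,400.00) = 736.80 + 15.2% × 6,460.00 = 1,718.72
Transit Levy: 6.3% × 20,940.00 = 1,319.22
Social Insurance: 3.68% × 20,940.00 = 770.59
Total withheld: 1,718.72 + 1,319.22 + 770.59 = 3,808.53
Net pay: 20,940.00 − 3,808.53 = 17,131.47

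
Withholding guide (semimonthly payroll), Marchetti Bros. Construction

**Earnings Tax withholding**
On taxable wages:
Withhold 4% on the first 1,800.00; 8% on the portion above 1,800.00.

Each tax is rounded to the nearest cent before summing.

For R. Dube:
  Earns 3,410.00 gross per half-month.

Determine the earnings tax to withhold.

Earnings Tax: taxable = 3,410.00
  72.00 + 8% × (3,410.00 − 1,800.00) = 72.00 + 8% × 1,610.00 = 200.80

200.80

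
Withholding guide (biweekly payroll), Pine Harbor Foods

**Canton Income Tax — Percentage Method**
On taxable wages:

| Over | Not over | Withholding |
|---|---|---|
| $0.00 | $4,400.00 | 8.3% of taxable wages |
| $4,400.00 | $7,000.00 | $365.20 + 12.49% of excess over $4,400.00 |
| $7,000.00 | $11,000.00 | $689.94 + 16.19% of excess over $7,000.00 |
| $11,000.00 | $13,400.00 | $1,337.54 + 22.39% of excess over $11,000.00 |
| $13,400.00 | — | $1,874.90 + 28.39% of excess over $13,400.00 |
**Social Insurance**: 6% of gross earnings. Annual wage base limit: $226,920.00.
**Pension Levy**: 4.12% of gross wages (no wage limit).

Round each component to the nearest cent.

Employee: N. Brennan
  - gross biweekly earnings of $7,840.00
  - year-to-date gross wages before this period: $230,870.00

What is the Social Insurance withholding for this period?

Social Insurance: YTD $230,870.00 ≥ cap $226,920.00 → $0.00

$0.00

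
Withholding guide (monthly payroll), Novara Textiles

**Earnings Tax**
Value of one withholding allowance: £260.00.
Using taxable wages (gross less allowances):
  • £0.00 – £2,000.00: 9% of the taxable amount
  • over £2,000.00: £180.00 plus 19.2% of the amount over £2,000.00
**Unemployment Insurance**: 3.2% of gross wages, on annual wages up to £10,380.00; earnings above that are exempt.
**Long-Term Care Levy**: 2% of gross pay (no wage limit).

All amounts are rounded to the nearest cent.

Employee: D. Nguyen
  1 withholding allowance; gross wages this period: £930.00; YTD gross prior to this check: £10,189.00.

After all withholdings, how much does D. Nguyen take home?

£844.99

Earnings Tax: taxable = £930.00 − 1×£260.00 = £670.00
  9% × £670.00 = £60.30
Unemployment Insurance: cap £10,380.00 − YTD £10,189.00 = £191.00 subject; 3.2% × £191.00 = £6.11
Long-Term Care Levy: 2% × £930.00 = £18.60
Total withheld: £60.30 + £6.11 + £18.60 = £85.01
Net pay: £930.00 − £85.01 = £844.99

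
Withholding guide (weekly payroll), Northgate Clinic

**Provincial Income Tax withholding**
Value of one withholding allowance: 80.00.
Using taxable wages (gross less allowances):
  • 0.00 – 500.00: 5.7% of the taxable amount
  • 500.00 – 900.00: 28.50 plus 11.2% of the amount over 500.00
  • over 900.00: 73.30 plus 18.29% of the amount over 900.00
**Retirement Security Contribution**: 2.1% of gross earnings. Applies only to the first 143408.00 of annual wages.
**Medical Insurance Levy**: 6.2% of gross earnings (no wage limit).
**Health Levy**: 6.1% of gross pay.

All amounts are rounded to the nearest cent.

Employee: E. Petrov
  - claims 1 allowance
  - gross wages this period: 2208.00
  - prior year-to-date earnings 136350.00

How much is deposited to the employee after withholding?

Provincial Income Tax: taxable = 2208.00 − 1×80.00 = 2128.00
  73.30 + 18.29% × (2128.00 − 900.00) = 73.30 + 18.29% × 1228.00 = 297.90
Retirement Security Contribution: 2.1% × 2208.00 = 46.37
Medical Insurance Levy: 6.2% × 2208.00 = 136.90
Health Levy: 6.1% × 2208.00 = 134.69
Total withheld: 297.90 + 46.37 + 136.90 + 134.69 = 615.86
Net pay: 2208.00 − 615.86 = 1592.14

1592.14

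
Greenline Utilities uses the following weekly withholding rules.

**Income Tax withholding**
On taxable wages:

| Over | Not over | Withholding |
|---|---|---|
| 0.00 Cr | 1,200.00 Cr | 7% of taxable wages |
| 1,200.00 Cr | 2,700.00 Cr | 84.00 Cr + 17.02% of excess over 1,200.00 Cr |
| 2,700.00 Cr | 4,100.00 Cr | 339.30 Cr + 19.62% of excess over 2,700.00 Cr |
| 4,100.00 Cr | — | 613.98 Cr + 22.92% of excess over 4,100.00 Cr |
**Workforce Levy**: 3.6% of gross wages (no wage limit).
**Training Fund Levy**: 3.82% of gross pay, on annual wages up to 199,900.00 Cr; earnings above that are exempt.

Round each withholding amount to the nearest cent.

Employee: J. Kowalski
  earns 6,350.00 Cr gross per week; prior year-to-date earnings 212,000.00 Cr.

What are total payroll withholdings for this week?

1,358.28 Cr

Income Tax: taxable = 6,350.00 Cr
  613.98 Cr + 22.92% × (6,350.00 Cr − 4,100.00 Cr) = 613.98 Cr + 22.92% × 2,250.00 Cr = 1,129.68 Cr
Workforce Levy: 3.6% × 6,350.00 Cr = 228.60 Cr
Training Fund Levy: YTD 212,000.00 Cr ≥ cap 199,900.00 Cr → 0.00 Cr
Total: 1,129.68 Cr + 228.60 Cr + 0.00 Cr = 1,358.28 Cr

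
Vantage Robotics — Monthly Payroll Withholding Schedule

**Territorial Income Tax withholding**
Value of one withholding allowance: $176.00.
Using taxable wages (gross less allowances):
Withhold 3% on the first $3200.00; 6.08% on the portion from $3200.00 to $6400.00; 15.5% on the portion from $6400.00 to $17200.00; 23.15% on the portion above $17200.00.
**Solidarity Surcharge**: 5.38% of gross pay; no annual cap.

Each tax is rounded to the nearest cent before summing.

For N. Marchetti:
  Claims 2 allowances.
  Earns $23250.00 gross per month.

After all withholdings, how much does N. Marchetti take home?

Territorial Income Tax: taxable = $23250.00 − 2×$176.00 = $22898.00
  $1964.56 + 23.15% × ($22898.00 − $17200.00) = $1964.56 + 23.15% × $5698.00 = $3283.65
Solidarity Surcharge: 5.38% × $23250.00 = $1250.85
Total withheld: $3283.65 + $1250.85 = $4534.50
Net pay: $23250.00 − $4534.50 = $18715.50

$18715.50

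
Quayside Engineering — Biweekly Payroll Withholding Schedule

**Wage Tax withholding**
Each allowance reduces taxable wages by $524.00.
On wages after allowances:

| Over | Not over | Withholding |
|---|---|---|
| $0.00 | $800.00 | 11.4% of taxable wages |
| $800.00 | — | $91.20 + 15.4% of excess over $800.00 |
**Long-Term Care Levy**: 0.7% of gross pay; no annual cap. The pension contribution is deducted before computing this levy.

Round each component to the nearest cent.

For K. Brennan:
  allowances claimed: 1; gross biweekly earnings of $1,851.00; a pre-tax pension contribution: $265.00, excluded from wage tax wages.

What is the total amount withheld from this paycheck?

Wage Tax: taxable = $1,851.00 − $265.00 − 1×$524.00 = $1,062.00
  $91.20 + 15.4% × ($1,062.00 − $800.00) = $91.20 + 15.4% × $262.00 = $131.55
Long-Term Care Levy: 0.7% × $1,586.00 = $11.10
Total: $131.55 + $11.10 = $142.65

$142.65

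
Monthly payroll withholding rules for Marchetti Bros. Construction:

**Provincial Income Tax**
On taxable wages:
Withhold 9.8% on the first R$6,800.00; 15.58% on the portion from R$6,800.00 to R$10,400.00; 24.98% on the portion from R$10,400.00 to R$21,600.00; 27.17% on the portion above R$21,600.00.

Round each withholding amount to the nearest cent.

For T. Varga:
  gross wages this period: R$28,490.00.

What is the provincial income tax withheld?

R$5,897.05

Provincial Income Tax: taxable = R$28,490.00
  R$4,025.04 + 27.17% × (R$28,490.00 − R$21,600.00) = R$4,025.04 + 27.17% × R$6,890.00 = R$5,897.05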